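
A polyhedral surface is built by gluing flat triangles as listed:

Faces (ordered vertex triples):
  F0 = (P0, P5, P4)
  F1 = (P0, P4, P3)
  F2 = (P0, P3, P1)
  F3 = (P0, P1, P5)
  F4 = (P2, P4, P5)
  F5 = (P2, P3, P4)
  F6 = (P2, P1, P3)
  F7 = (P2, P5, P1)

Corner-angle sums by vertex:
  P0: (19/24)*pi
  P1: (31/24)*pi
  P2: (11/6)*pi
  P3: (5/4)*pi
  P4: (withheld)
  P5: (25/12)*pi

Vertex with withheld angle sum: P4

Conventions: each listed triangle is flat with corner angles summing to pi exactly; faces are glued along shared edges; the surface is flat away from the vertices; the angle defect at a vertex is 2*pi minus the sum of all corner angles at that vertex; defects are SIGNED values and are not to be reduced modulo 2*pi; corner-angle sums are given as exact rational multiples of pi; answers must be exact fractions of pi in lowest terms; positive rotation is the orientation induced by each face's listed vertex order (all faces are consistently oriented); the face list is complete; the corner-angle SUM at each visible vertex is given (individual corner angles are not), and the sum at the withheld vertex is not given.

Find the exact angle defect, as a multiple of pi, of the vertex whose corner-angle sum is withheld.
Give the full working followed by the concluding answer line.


V = 6, E = 12, F = 8; chi = V - E + F = 2
Gauss-Bonnet: total defect = 2*pi*chi = 4*pi; visible defects sum to (11/4)*pi

Answer: defect(P4) = (5/4)*pi


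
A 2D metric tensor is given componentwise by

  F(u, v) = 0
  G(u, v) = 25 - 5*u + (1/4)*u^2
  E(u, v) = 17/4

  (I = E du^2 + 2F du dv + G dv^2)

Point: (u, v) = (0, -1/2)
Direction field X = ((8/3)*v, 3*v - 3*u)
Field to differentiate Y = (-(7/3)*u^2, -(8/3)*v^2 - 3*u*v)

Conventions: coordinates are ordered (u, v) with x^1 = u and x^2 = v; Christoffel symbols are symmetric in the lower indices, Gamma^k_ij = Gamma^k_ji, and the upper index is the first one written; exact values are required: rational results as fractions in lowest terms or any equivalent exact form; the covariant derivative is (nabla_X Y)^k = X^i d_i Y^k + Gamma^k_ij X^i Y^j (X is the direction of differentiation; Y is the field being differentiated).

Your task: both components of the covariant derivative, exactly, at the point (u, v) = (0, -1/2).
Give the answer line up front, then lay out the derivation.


Answer: (nabla_X Y)^u = 10/17, (nabla_X Y)^v = -274/45

E = 17/4, F = 0, G = 25 at the point
E_u = 0, E_v = 0, F_u = 0, F_v = 0, G_u = -5, G_v = 0
EG - F^2 = 425/4;  g^inv = (4/425) * [[25, 0], [0, 17/4]]
first-kind symbols [ij,l] = (1/2)(d_i g_jl + d_j g_il - d_l g_ij): [uu,u] = E_u/2 = 0, [uu,v] = F_u - E_v/2 = 0, [uv,u] = E_v/2 = 0, [uv,v] = G_u/2 = -5/2, [vv,u] = F_v - G_u/2 = 5/2, [vv,v] = G_v/2 = 0
Gamma^u_ij = (G*[ij,u] - F*[ij,v])/(EG - F^2), Gamma^v_ij = (E*[ij,v] - F*[ij,u])/(EG - F^2)
Gamma_uuu = 0, Gamma_uuv = 0, Gamma_uvv = 10/17, Gamma_vuu = 0, Gamma_vuv = -1/10, Gamma_vvv = 0
X = (-4/3, -3/2), Y = (0, -2/3) at the point


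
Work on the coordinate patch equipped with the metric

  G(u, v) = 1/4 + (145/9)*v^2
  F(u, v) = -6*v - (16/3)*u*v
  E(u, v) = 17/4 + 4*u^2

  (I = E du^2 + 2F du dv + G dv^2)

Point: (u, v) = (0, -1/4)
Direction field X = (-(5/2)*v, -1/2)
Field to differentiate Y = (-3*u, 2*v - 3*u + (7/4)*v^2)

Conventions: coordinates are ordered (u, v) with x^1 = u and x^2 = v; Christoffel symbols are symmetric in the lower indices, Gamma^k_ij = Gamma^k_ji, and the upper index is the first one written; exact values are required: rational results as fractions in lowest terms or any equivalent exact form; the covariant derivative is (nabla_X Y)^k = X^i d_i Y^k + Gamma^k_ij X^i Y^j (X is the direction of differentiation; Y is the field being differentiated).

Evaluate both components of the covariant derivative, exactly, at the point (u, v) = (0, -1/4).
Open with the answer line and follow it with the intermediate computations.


Answer: (nabla_X Y)^u = -28065/14248, (nabla_X Y)^v = -168143/56992

E = 17/4, F = 3/2, G = 181/144 at the point
E_u = 0, E_v = 0, F_u = 4/3, F_v = -6, G_u = 0, G_v = -145/18
EG - F^2 = 1781/576;  g^inv = (576/1781) * [[181/144, -3/2], [-3/2, 17/4]]
first-kind symbols [ij,l] = (1/2)(d_i g_jl + d_j g_il - d_l g_ij): [uu,u] = E_u/2 = 0, [uu,v] = F_u - E_v/2 = 4/3, [uv,u] = E_v/2 = 0, [uv,v] = G_u/2 = 0, [vv,u] = F_v - G_u/2 = -6, [vv,v] = G_v/2 = -145/36
Gamma^u_ij = (G*[ij,u] - F*[ij,v])/(EG - F^2), Gamma^v_ij = (E*[ij,v] - F*[ij,u])/(EG - F^2)
Gamma_uuu = -1152/1781, Gamma_uuv = 0, Gamma_uvv = -864/1781, Gamma_vuu = 3264/1781, Gamma_vuv = 0, Gamma_vvv = -4676/1781
X = (5/8, -1/2), Y = (0, -25/64) at the point


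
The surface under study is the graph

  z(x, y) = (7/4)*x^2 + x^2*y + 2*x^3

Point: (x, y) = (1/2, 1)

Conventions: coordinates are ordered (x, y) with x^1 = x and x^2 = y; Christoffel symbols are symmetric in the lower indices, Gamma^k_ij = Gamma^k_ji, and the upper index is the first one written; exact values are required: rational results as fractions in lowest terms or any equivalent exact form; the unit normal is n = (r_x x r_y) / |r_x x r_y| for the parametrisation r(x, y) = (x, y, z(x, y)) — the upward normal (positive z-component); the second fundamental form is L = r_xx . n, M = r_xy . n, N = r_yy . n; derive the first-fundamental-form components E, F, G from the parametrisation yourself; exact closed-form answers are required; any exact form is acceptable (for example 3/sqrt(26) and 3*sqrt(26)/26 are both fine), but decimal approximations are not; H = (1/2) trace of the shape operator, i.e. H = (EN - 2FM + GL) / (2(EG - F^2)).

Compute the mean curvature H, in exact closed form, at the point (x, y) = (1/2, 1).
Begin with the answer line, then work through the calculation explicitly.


Answer: H = 19*sqrt(34)/1836

z_x = 17/4, z_y = 1/4, z_xx = 23/2, z_xy = 1, z_yy = 0
E = 305/16, F = 17/16, G = 17/16; answer radicand W^2 = 153/8
unnormalised second-form numerators: l = 23/2, m = 1, n = 0; L = l/sqrt(153/8), and similarly M = m/sqrt(W^2), N = n/sqrt(W^2)
H = (E*n - 2*F*m + G*l) / (2*(EG - F^2)*sqrt(W^2)); E*n - 2*F*m + G*l = 323/32, EG - F^2 = 153/8, so H = (19/72)/sqrt(153/8)


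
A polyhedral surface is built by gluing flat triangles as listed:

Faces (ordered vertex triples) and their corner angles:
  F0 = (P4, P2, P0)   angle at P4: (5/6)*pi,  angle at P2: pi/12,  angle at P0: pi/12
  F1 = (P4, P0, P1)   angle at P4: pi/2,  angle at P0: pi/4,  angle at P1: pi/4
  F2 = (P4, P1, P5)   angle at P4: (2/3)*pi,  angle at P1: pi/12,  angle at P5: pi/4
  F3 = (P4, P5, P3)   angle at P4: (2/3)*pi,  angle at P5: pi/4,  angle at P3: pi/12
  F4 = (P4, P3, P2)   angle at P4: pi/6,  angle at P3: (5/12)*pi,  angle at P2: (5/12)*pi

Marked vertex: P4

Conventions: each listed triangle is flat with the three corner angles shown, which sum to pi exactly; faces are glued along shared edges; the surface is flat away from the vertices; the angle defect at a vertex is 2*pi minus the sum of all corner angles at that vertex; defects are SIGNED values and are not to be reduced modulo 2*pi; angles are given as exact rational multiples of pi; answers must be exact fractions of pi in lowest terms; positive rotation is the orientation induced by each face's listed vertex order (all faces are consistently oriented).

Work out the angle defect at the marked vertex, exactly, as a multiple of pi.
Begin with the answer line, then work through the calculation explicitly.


Answer: defect(P4) = (-5/6)*pi

Sum of corner angles at P4: (17/6)*pi
defect = 2*pi - (17/6)*pi


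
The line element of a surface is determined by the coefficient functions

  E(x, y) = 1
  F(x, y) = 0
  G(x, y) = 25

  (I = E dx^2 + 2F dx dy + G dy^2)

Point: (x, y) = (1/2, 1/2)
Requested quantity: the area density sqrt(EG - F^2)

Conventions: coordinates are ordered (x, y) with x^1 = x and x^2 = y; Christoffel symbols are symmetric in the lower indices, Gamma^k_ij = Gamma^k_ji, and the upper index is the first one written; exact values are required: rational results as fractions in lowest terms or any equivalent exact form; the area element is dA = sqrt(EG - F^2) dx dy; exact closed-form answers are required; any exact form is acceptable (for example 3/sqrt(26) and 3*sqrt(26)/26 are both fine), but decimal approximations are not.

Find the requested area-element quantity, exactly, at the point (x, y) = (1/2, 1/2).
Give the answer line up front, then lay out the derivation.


Answer: sqrt(EG - F^2) = 5

E = 1, F = 0, G = 25; EG - F^2 = 25


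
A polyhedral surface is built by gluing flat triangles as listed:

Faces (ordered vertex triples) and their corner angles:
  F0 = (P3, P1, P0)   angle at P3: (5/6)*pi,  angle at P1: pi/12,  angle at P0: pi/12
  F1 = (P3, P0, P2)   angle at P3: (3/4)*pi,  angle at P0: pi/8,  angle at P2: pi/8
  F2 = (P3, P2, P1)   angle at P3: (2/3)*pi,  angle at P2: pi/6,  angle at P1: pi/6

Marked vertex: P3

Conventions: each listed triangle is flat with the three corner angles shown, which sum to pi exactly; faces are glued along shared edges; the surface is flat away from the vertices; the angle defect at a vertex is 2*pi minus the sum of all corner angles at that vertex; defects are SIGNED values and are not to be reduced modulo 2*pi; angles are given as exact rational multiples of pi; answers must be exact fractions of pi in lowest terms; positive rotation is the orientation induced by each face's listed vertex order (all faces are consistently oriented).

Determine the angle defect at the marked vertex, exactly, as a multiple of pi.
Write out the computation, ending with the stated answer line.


Sum of corner angles at P3: (9/4)*pi
defect = 2*pi - (9/4)*pi

Answer: defect(P3) = -pi/4


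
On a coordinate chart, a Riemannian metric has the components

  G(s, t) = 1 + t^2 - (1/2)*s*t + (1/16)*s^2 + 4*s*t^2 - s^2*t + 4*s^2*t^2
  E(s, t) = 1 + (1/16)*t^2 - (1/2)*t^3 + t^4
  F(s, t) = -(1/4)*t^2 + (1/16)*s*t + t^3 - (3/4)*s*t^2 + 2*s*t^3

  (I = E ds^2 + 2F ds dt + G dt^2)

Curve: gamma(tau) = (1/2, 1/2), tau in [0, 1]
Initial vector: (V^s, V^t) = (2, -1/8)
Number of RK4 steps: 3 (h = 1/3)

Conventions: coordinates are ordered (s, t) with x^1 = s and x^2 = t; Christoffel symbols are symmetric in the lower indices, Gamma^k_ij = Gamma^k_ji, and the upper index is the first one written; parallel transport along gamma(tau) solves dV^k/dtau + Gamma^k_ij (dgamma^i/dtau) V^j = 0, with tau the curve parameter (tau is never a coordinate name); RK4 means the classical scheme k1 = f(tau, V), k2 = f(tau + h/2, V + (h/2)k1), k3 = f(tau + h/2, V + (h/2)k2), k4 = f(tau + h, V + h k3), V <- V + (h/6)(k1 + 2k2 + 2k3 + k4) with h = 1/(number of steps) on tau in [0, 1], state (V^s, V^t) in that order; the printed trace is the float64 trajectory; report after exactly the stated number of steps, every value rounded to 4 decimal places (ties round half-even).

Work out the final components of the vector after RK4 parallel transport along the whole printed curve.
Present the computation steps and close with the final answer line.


gamma'(tau) = (0, 0); f(tau, V)^k = -Gamma^k_ij(gamma(tau)) gamma'^i(tau) V^j; h = 1/3; intermediate values shown to 6 dp
curve data and Christoffel symbols at the stage parameters:
  tau = 0.000000: gamma = (0.500000, 0.500000), gamma' = (0.000000, 0.000000); Gamma_sss = 0.000000, Gamma_sst = 0.052632, Gamma_stt = 0.140351, Gamma_tss = 0.000000, Gamma_tst = 0.368421, Gamma_ttt = 0.982456
  tau = 0.166667: gamma = (0.500000, 0.500000), gamma' = (0.000000, 0.000000); Gamma_sss = 0.000000, Gamma_sst = 0.052632, Gamma_stt = 0.140351, Gamma_tss = 0.000000, Gamma_tst = 0.368421, Gamma_ttt = 0.982456
  tau = 0.333333: gamma = (0.500000, 0.500000), gamma' = (0.000000, 0.000000); Gamma_sss = 0.000000, Gamma_sst = 0.052632, Gamma_stt = 0.140351, Gamma_tss = 0.000000, Gamma_tst = 0.368421, Gamma_ttt = 0.982456
  tau = 0.500000: gamma = (0.500000, 0.500000), gamma' = (0.000000, 0.000000); Gamma_sss = 0.000000, Gamma_sst = 0.052632, Gamma_stt = 0.140351, Gamma_tss = 0.000000, Gamma_tst = 0.368421, Gamma_ttt = 0.982456
  tau = 0.666667: gamma = (0.500000, 0.500000), gamma' = (0.000000, 0.000000); Gamma_sss = 0.000000, Gamma_sst = 0.052632, Gamma_stt = 0.140351, Gamma_tss = 0.000000, Gamma_tst = 0.368421, Gamma_ttt = 0.982456
  tau = 0.833333: gamma = (0.500000, 0.500000), gamma' = (0.000000, 0.000000); Gamma_sss = 0.000000, Gamma_sst = 0.052632, Gamma_stt = 0.140351, Gamma_tss = 0.000000, Gamma_tst = 0.368421, Gamma_ttt = 0.982456
  tau = 1.000000: gamma = (0.500000, 0.500000), gamma' = (0.000000, 0.000000); Gamma_sss = 0.000000, Gamma_sst = 0.052632, Gamma_stt = 0.140351, Gamma_tss = 0.000000, Gamma_tst = 0.368421, Gamma_ttt = 0.982456
step 0: V^s = 2.0000, V^t = -0.1250
step 1: k1 = (0.000000, 0.000000), k2 = (0.000000, 0.000000), k3 = (0.000000, 0.000000), k4 = (0.000000, 0.000000); V <- V + (h/6)(k1 + 2k2 + 2k3 + k4): V^s = 2.0000, V^t = -0.1250
step 2: k1 = (0.000000, 0.000000), k2 = (0.000000, 0.000000), k3 = (0.000000, 0.000000), k4 = (0.000000, 0.000000); V <- V + (h/6)(k1 + 2k2 + 2k3 + k4): V^s = 2.0000, V^t = -0.1250
step 3: k1 = (0.000000, 0.000000), k2 = (0.000000, 0.000000), k3 = (0.000000, 0.000000), k4 = (0.000000, 0.000000); V <- V + (h/6)(k1 + 2k2 + 2k3 + k4): V^s = 2.0000, V^t = -0.1250

Answer: V^s = 2.0000, V^t = -0.1250


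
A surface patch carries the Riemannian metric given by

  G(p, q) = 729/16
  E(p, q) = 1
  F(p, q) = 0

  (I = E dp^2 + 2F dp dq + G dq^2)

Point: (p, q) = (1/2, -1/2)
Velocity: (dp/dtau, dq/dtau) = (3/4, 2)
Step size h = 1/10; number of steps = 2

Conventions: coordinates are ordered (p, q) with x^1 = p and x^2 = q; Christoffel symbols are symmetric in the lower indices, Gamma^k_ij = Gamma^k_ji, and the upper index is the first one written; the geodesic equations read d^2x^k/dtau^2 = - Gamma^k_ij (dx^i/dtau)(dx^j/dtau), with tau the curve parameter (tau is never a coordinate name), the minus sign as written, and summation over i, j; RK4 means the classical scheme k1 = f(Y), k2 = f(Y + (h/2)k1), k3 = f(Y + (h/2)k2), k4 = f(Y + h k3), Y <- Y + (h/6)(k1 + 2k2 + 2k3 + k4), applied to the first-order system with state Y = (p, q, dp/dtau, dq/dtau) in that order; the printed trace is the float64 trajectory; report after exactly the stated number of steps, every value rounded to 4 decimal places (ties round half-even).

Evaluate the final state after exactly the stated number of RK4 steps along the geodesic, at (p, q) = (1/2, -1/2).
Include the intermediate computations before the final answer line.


f(Y) = (dp/dtau, dq/dtau, -Gamma^p_ij Y'^i Y'^j, -Gamma^q_ij Y'^i Y'^j) with the Gammas evaluated at the stage position; h = 0.100000; intermediate values shown to 6 dp
step 0: p = 0.5000, q = -0.5000, dp/dtau = 0.7500, dq/dtau = 2.0000
step 1:
  k1: at (p, q) = (0.500000, -0.500000), (dp/dtau, dq/dtau) = (0.750000, 2.000000); Gamma_ppp = 0.000000, Gamma_ppq = 0.000000, Gamma_pqq = 0.000000, Gamma_qpp = 0.000000, Gamma_qpq = 0.000000, Gamma_qqq = 0.000000; k1 = (0.750000, 2.000000, 0.000000, 0.000000)
  k2: at (p, q) = (0.537500, -0.400000), (dp/dtau, dq/dtau) = (0.750000, 2.000000); Gamma_ppp = 0.000000, Gamma_ppq = 0.000000, Gamma_pqq = 0.000000, Gamma_qpp = 0.000000, Gamma_qpq = 0.000000, Gamma_qqq = 0.000000; k2 = (0.750000, 2.000000, 0.000000, 0.000000)
  k3: at (p, q) = (0.537500, -0.400000), (dp/dtau, dq/dtau) = (0.750000, 2.000000); Gamma_ppp = 0.000000, Gamma_ppq = 0.000000, Gamma_pqq = 0.000000, Gamma_qpp = 0.000000, Gamma_qpq = 0.000000, Gamma_qqq = 0.000000; k3 = (0.750000, 2.000000, 0.000000, 0.000000)
  k4: at (p, q) = (0.575000, -0.300000), (dp/dtau, dq/dtau) = (0.750000, 2.000000); Gamma_ppp = 0.000000, Gamma_ppq = 0.000000, Gamma_pqq = 0.000000, Gamma_qpp = 0.000000, Gamma_qpq = 0.000000, Gamma_qqq = 0.000000; k4 = (0.750000, 2.000000, 0.000000, 0.000000)
  Y <- Y + (h/6)(k1 + 2k2 + 2k3 + k4): p = 0.5750, q = -0.3000, dp/dtau = 0.7500, dq/dtau = 2.0000
step 2:
  k1: at (p, q) = (0.575000, -0.300000), (dp/dtau, dq/dtau) = (0.750000, 2.000000); Gamma_ppp = 0.000000, Gamma_ppq = 0.000000, Gamma_pqq = 0.000000, Gamma_qpp = 0.000000, Gamma_qpq = 0.000000, Gamma_qqq = 0.000000; k1 = (0.750000, 2.000000, 0.000000, 0.000000)
  k2: at (p, q) = (0.612500, -0.200000), (dp/dtau, dq/dtau) = (0.750000, 2.000000); Gamma_ppp = 0.000000, Gamma_ppq = 0.000000, Gamma_pqq = 0.000000, Gamma_qpp = 0.000000, Gamma_qpq = 0.000000, Gamma_qqq = 0.000000; k2 = (0.750000, 2.000000, 0.000000, 0.000000)
  k3: at (p, q) = (0.612500, -0.200000), (dp/dtau, dq/dtau) = (0.750000, 2.000000); Gamma_ppp = 0.000000, Gamma_ppq = 0.000000, Gamma_pqq = 0.000000, Gamma_qpp = 0.000000, Gamma_qpq = 0.000000, Gamma_qqq = 0.000000; k3 = (0.750000, 2.000000, 0.000000, 0.000000)
  k4: at (p, q) = (0.650000, -0.100000), (dp/dtau, dq/dtau) = (0.750000, 2.000000); Gamma_ppp = 0.000000, Gamma_ppq = 0.000000, Gamma_pqq = 0.000000, Gamma_qpp = 0.000000, Gamma_qpq = 0.000000, Gamma_qqq = 0.000000; k4 = (0.750000, 2.000000, 0.000000, 0.000000)
  Y <- Y + (h/6)(k1 + 2k2 + 2k3 + k4): p = 0.6500, q = -0.1000, dp/dtau = 0.7500, dq/dtau = 2.0000

Answer: p = 0.6500, q = -0.1000, dp/dtau = 0.7500, dq/dtau = 2.0000


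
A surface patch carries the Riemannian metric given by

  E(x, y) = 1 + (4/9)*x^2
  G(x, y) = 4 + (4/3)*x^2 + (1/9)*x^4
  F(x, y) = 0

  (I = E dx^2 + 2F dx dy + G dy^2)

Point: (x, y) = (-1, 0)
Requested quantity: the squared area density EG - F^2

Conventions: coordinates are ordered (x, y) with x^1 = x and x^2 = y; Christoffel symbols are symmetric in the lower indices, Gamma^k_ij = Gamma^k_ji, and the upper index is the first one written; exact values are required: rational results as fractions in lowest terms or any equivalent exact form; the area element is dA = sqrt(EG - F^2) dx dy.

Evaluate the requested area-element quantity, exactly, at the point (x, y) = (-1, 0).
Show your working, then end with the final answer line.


E = 13/9, F = 0, G = 49/9; EG - F^2 = 637/81

Answer: EG - F^2 = 637/81


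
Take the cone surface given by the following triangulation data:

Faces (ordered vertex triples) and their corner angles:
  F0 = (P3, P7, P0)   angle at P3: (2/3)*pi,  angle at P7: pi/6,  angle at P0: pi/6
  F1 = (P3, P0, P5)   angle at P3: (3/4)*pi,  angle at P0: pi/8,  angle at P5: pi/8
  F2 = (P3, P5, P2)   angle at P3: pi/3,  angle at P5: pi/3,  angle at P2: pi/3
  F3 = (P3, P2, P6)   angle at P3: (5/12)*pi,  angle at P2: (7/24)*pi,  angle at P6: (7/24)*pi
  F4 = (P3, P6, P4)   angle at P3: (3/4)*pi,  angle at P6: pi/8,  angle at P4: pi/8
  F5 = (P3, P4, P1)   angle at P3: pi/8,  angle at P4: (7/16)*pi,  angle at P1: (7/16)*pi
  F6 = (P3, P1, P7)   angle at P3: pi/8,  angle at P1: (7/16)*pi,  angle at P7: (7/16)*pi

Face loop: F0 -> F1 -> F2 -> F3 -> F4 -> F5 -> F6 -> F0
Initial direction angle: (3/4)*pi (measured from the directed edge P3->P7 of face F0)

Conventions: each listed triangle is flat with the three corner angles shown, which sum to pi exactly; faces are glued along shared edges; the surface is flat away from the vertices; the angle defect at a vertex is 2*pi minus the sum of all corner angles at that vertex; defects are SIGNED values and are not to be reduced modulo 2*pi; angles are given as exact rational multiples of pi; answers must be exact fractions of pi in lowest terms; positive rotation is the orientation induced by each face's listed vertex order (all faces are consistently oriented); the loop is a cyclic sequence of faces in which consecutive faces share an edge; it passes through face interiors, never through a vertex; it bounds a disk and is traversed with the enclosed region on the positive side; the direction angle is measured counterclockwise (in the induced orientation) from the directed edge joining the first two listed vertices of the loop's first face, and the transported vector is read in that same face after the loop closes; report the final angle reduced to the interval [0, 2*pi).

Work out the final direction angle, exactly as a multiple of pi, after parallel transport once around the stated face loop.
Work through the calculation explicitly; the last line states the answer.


enclosed vertex P3: corner angles sum to (19/6)*pi, defect = 2*pi - (19/6)*pi = (-7/6)*pi
the final direction is the initial angle plus the enclosed defects, taken mod 2*pi in the induced orientation
final angle = (3/4)*pi - (7/6)*pi = (19/12)*pi (mod 2*pi)

Answer: final direction angle = (19/12)*pi


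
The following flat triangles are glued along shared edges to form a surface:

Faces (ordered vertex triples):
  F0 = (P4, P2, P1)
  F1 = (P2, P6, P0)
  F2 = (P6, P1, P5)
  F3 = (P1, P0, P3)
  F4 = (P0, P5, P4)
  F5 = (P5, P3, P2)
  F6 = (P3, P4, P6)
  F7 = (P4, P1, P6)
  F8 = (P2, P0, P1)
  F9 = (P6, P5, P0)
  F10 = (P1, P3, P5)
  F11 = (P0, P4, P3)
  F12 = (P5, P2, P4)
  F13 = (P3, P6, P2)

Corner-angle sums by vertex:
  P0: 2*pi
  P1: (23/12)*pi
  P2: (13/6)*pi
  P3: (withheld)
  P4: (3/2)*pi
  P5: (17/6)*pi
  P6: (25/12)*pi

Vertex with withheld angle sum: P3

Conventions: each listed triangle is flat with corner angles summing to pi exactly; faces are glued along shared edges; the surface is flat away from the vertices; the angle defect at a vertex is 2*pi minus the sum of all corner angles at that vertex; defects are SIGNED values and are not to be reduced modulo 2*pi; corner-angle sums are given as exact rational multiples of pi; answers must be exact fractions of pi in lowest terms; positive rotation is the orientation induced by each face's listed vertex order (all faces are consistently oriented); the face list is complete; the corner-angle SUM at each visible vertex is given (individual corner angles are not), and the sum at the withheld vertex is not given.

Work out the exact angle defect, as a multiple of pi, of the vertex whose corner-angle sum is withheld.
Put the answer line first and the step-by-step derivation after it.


Answer: defect(P3) = pi/2

V = 7, E = 21, F = 14; chi = V - E + F = 0
Gauss-Bonnet: total defect = 2*pi*chi = 0; visible defects sum to -pi/2


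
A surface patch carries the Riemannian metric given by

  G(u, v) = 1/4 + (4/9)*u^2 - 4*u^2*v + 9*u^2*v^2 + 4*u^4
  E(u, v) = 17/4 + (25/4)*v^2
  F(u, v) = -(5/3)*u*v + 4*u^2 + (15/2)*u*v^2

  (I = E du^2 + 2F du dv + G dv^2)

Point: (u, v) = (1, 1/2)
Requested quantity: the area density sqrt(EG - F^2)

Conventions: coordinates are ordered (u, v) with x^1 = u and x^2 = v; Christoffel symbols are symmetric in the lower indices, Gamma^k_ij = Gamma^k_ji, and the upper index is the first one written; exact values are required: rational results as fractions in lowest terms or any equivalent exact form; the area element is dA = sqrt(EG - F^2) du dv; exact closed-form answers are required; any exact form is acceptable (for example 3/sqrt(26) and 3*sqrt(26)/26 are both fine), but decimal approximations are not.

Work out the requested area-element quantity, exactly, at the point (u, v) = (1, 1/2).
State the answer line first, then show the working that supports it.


Answer: sqrt(EG - F^2) = sqrt(1913)/24

E = 93/16, F = 121/24, G = 89/18; EG - F^2 = 1913/576


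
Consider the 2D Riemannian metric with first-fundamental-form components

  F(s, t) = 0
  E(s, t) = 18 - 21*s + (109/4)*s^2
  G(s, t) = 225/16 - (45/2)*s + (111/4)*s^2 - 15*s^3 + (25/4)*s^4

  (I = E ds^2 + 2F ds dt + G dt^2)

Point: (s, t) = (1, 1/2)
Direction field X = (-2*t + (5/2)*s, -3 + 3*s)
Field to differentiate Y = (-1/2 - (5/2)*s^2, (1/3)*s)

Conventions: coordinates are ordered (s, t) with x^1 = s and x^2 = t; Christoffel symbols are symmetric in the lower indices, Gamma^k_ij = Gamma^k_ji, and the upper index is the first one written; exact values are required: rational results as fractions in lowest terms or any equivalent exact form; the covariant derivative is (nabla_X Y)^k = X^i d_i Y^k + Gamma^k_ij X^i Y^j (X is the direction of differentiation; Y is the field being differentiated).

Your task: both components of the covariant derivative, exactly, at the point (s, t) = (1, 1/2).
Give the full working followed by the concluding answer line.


E = 97/4, F = 0, G = 169/16 at the point
E_s = 67/2, E_t = 0, F_s = 0, F_t = 0, G_s = 13, G_t = 0
EG - F^2 = 16393/64;  g^inv = (64/16393) * [[169/16, 0], [0, 97/4]]
first-kind symbols [ij,l] = (1/2)(d_i g_jl + d_j g_il - d_l g_ij): [ss,s] = E_s/2 = 67/4, [ss,t] = F_s - E_t/2 = 0, [st,s] = E_t/2 = 0, [st,t] = G_s/2 = 13/2, [tt,s] = F_t - G_s/2 = -13/2, [tt,t] = G_t/2 = 0
Gamma^s_ij = (G*[ij,s] - F*[ij,t])/(EG - F^2), Gamma^t_ij = (E*[ij,t] - F*[ij,s])/(EG - F^2)
Gamma_sss = 67/97, Gamma_sst = 0, Gamma_stt = -26/97, Gamma_tss = 0, Gamma_tst = 8/13, Gamma_ttt = 0
X = (3/2, 0), Y = (-3, 1/3) at the point

Answer: (nabla_X Y)^s = -1029/97, (nabla_X Y)^t = 21/26


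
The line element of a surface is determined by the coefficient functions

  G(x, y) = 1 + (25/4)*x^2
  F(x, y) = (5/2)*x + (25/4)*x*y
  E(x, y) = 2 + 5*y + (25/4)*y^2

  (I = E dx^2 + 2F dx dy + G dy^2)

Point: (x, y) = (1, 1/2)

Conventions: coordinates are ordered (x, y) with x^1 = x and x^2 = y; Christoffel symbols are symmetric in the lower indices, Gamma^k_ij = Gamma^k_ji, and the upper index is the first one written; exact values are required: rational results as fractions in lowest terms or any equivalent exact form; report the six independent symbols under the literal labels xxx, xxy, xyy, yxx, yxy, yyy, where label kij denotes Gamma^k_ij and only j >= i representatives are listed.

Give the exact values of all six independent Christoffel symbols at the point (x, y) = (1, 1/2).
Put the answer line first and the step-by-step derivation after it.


Answer: Gamma_xxx = 0, Gamma_xxy = 90/197, Gamma_xyy = 0, Gamma_yxx = 0, Gamma_yxy = 100/197, Gamma_yyy = 0

E = 97/16, F = 45/8, G = 29/4 at the point
E_x = 0, E_y = 45/4, F_x = 45/8, F_y = 25/4, G_x = 25/2, G_y = 0
EG - F^2 = 197/16;  g^inv = (16/197) * [[29/4, -45/8], [-45/8, 97/16]]
first-kind symbols [ij,l] = (1/2)(d_i g_jl + d_j g_il - d_l g_ij): [xx,x] = E_x/2 = 0, [xx,y] = F_x - E_y/2 = 0, [xy,x] = E_y/2 = 45/8, [xy,y] = G_x/2 = 25/4, [yy,x] = F_y - G_x/2 = 0, [yy,y] = G_y/2 = 0
Gamma^x_ij = (G*[ij,x] - F*[ij,y])/(EG - F^2), Gamma^y_ij = (E*[ij,y] - F*[ij,x])/(EG - F^2)


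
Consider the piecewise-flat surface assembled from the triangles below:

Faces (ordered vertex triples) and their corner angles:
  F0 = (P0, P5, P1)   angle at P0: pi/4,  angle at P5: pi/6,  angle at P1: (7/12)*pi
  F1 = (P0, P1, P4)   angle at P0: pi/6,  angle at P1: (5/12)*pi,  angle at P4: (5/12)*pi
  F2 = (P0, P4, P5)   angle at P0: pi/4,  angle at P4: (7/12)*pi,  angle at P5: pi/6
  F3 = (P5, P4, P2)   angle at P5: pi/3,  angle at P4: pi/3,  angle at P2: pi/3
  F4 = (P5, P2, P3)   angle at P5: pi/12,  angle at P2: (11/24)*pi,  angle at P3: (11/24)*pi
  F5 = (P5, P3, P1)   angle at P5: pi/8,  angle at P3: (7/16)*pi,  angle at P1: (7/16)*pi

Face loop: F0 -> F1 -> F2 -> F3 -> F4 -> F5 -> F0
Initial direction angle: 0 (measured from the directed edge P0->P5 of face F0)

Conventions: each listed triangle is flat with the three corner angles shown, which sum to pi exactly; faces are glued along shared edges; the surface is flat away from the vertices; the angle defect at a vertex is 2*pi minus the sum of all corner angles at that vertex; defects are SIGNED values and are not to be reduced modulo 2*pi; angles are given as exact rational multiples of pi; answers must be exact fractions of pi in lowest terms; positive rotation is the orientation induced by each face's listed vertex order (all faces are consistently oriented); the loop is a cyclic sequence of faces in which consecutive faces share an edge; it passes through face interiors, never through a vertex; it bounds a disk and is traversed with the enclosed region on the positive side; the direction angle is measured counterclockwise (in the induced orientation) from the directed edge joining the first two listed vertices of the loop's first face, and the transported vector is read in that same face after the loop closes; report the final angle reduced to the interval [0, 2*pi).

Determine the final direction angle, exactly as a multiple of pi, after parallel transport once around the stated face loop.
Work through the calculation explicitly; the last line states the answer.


enclosed vertex P0: corner angles sum to (2/3)*pi, defect = 2*pi - (2/3)*pi = (4/3)*pi
enclosed vertex P5: corner angles sum to (7/8)*pi, defect = 2*pi - (7/8)*pi = (9/8)*pi
by Gauss-Bonnet the loop rotates the vector by the enclosed defect sum (positive orientation, mod 2*pi)
final angle = 0 + (59/24)*pi = (11/24)*pi (mod 2*pi)

Answer: final direction angle = (11/24)*pi


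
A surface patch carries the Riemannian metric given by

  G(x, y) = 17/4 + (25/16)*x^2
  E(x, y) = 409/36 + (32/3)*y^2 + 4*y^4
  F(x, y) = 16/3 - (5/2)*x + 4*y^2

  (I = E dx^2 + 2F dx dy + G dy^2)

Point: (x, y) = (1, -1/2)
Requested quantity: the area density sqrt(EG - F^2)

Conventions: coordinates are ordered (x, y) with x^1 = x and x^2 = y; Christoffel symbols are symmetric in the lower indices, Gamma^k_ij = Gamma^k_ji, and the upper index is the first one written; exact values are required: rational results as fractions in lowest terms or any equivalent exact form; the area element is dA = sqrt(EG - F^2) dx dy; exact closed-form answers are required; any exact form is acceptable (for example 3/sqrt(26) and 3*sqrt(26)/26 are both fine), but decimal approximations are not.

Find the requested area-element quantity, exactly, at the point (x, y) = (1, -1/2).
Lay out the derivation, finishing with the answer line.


E = 257/18, F = 23/6, G = 93/16; EG - F^2 = 19669/288

Answer: sqrt(EG - F^2) = sqrt(39338)/24


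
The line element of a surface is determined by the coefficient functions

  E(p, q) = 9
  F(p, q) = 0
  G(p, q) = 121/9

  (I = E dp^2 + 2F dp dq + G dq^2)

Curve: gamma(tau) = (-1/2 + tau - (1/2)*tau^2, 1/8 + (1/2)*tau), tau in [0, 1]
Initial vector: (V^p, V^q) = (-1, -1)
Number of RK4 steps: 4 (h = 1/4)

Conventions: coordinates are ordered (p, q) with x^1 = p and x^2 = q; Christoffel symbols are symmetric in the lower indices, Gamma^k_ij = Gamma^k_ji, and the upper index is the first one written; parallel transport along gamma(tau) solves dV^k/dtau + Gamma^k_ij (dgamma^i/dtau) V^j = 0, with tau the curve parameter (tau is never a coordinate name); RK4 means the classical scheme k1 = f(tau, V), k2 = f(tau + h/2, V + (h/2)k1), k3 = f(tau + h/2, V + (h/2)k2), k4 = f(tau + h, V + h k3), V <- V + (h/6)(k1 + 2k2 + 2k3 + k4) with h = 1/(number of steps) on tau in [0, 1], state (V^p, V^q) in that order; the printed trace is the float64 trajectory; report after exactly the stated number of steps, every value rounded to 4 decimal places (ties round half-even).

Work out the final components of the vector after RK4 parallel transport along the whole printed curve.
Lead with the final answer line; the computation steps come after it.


Answer: V^p = -1.0000, V^q = -1.0000

gamma'(tau) = (1 - tau, 1/2); f(tau, V)^k = -Gamma^k_ij(gamma(tau)) gamma'^i(tau) V^j; h = 1/4; intermediate values shown to 6 dp
curve data and Christoffel symbols at the stage parameters:
  tau = 0.000000: gamma = (-0.500000, 0.125000), gamma' = (1.000000, 0.500000); Gamma_ppp = 0.000000, Gamma_ppq = 0.000000, Gamma_pqq = 0.000000, Gamma_qpp = 0.000000, Gamma_qpq = 0.000000, Gamma_qqq = 0.000000
  tau = 0.125000: gamma = (-0.382812, 0.187500), gamma' = (0.875000, 0.500000); Gamma_ppp = 0.000000, Gamma_ppq = 0.000000, Gamma_pqq = 0.000000, Gamma_qpp = 0.000000, Gamma_qpq = 0.000000, Gamma_qqq = 0.000000
  tau = 0.250000: gamma = (-0.281250, 0.250000), gamma' = (0.750000, 0.500000); Gamma_ppp = 0.000000, Gamma_ppq = 0.000000, Gamma_pqq = 0.000000, Gamma_qpp = 0.000000, Gamma_qpq = 0.000000, Gamma_qqq = 0.000000
  tau = 0.375000: gamma = (-0.195312, 0.312500), gamma' = (0.625000, 0.500000); Gamma_ppp = 0.000000, Gamma_ppq = 0.000000, Gamma_pqq = 0.000000, Gamma_qpp = 0.000000, Gamma_qpq = 0.000000, Gamma_qqq = 0.000000
  tau = 0.500000: gamma = (-0.125000, 0.375000), gamma' = (0.500000, 0.500000); Gamma_ppp = 0.000000, Gamma_ppq = 0.000000, Gamma_pqq = 0.000000, Gamma_qpp = 0.000000, Gamma_qpq = 0.000000, Gamma_qqq = 0.000000
  tau = 0.625000: gamma = (-0.070312, 0.437500), gamma' = (0.375000, 0.500000); Gamma_ppp = 0.000000, Gamma_ppq = 0.000000, Gamma_pqq = 0.000000, Gamma_qpp = 0.000000, Gamma_qpq = 0.000000, Gamma_qqq = 0.000000
  tau = 0.750000: gamma = (-0.031250, 0.500000), gamma' = (0.250000, 0.500000); Gamma_ppp = 0.000000, Gamma_ppq = 0.000000, Gamma_pqq = 0.000000, Gamma_qpp = 0.000000, Gamma_qpq = 0.000000, Gamma_qqq = 0.000000
  tau = 0.875000: gamma = (-0.007812, 0.562500), gamma' = (0.125000, 0.500000); Gamma_ppp = 0.000000, Gamma_ppq = 0.000000, Gamma_pqq = 0.000000, Gamma_qpp = 0.000000, Gamma_qpq = 0.000000, Gamma_qqq = 0.000000
  tau = 1.000000: gamma = (0.000000, 0.625000), gamma' = (0.000000, 0.500000); Gamma_ppp = 0.000000, Gamma_ppq = 0.000000, Gamma_pqq = 0.000000, Gamma_qpp = 0.000000, Gamma_qpq = 0.000000, Gamma_qqq = 0.000000
step 0: V^p = -1.0000, V^q = -1.0000
step 1: k1 = (0.000000, 0.000000), k2 = (0.000000, 0.000000), k3 = (0.000000, 0.000000), k4 = (0.000000, 0.000000); V <- V + (h/6)(k1 + 2k2 + 2k3 + k4): V^p = -1.0000, V^q = -1.0000
step 2: k1 = (0.000000, 0.000000), k2 = (0.000000, 0.000000), k3 = (0.000000, 0.000000), k4 = (0.000000, 0.000000); V <- V + (h/6)(k1 + 2k2 + 2k3 + k4): V^p = -1.0000, V^q = -1.0000
step 3: k1 = (0.000000, 0.000000), k2 = (0.000000, 0.000000), k3 = (0.000000, 0.000000), k4 = (0.000000, 0.000000); V <- V + (h/6)(k1 + 2k2 + 2k3 + k4): V^p = -1.0000, V^q = -1.0000
step 4: k1 = (0.000000, 0.000000), k2 = (0.000000, 0.000000), k3 = (0.000000, 0.000000), k4 = (0.000000, 0.000000); V <- V + (h/6)(k1 + 2k2 + 2k3 + k4): V^p = -1.0000, V^q = -1.0000


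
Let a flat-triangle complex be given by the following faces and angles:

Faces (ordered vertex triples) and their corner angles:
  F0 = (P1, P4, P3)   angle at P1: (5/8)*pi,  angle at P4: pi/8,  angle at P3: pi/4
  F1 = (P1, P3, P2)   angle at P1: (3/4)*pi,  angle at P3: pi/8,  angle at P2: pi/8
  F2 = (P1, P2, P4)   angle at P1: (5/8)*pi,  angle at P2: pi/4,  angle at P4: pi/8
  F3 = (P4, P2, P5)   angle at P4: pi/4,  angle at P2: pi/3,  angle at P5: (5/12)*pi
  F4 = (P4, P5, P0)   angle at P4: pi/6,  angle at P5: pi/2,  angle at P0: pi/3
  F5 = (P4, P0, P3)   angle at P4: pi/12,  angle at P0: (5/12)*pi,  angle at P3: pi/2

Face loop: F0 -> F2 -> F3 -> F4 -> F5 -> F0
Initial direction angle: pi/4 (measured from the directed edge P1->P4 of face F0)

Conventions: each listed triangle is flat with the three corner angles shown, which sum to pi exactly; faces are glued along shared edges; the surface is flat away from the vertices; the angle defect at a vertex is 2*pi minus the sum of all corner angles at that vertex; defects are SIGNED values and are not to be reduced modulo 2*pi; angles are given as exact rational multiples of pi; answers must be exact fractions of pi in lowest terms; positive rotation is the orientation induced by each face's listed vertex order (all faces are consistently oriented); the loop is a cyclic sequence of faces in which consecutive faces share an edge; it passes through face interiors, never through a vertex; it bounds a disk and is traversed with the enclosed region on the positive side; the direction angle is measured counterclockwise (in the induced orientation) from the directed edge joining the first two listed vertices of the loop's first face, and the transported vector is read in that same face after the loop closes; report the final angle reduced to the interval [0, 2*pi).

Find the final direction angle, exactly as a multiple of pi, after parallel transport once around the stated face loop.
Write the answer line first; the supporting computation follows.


Answer: final direction angle = (3/2)*pi

enclosed vertex P4: corner angles sum to (3/4)*pi, defect = 2*pi - (3/4)*pi = (5/4)*pi
final direction = starting direction + enclosed defect total, reduced mod 2*pi (induced orientation)
final angle = pi/4 + (5/4)*pi = (3/2)*pi (mod 2*pi)


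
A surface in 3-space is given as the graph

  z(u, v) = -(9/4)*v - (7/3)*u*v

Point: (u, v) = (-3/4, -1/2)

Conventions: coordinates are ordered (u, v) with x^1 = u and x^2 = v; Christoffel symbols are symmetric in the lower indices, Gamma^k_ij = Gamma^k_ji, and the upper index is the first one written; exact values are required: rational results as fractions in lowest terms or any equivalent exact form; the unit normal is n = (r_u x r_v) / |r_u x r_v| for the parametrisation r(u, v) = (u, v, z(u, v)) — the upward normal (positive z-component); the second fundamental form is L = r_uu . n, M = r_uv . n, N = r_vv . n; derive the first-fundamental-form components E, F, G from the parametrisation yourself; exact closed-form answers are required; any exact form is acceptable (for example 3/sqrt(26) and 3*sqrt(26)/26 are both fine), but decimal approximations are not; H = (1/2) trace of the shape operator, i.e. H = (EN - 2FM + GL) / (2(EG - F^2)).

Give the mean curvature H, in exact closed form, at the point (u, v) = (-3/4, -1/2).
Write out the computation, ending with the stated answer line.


z_u = 7/6, z_v = -1/2, z_uu = 0, z_uv = -7/3, z_vv = 0
E = 85/36, F = -7/12, G = 5/4; answer radicand W^2 = 47/18
unnormalised second-form numerators: l = 0, m = -7/3, n = 0; L = l/sqrt(47/18), and similarly M = m/sqrt(W^2), N = n/sqrt(W^2)
H = (E*n - 2*F*m + G*l) / (2*(EG - F^2)*sqrt(W^2)); E*n - 2*F*m + G*l = -49/18, EG - F^2 = 47/18, so H = (-49/94)/sqrt(47/18)

Answer: H = -147*sqrt(94)/4418


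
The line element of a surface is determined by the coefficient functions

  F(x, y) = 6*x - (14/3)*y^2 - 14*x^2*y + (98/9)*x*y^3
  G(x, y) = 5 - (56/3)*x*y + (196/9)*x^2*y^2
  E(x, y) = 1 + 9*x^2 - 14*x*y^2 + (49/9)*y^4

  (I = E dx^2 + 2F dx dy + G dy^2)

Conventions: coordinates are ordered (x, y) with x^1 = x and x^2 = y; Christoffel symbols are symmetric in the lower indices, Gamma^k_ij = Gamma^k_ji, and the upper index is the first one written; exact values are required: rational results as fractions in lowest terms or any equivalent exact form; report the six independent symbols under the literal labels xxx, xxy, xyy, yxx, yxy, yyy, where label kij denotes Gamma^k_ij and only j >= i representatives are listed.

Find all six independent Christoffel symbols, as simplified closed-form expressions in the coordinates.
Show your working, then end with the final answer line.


E = 1 + 9*x^2 - 14*x*y^2 + (49/9)*y^4; F = 6*x - (14/3)*y^2 - 14*x^2*y + (98/9)*x*y^3; G = 5 - (56/3)*x*y + (196/9)*x^2*y^2
Gamma^k_ij = (1/2) g^{kl} (d_i g_jl + d_j g_il - d_l g_ij), with g^inv = (1/(EG-F^2)) [[G, -F], [-F, E]]
first partials: E_x = 18*x - 14*y^2, E_y = -28*x*y + (196/9)*y^3, F_x = 6 - 28*x*y + (98/9)*y^3, F_y = -(28/3)*y - 14*x^2 + (98/3)*x*y^2, G_x = -(56/3)*y + (392/9)*x*y^2, G_y = -(56/3)*x + (392/9)*x^2*y
D = EG - F^2 = 5 - (56/3)*x*y + 9*x^2 - 14*x*y^2 + (49/9)*y^4 + (196/9)*x^2*y^2
expanded: Gamma^x_xx = (G E_x - 2F F_x + F E_y)/(2D), Gamma^x_xy = (G E_y - F G_x)/(2D), Gamma^x_yy = (2G F_y - G G_x - F G_y)/(2D), Gamma^y_xx = (2E F_x - E E_y - F E_x)/(2D), Gamma^y_xy = (E G_x - F E_y)/(2D), Gamma^y_yy = (E G_y - 2F F_y + F G_x)/(2D); substitute and cancel common factors

Answer: Gamma_xxx = (81*x - 63*y^2)/(196*x^2*y^2 + 81*x^2 - 126*x*y^2 - 168*x*y + 49*y^4 + 45), Gamma_xxy = (-126*x*y + 98*y^3)/(196*x^2*y^2 + 81*x^2 - 126*x*y^2 - 168*x*y + 49*y^4 + 45), Gamma_xyy = (-126*x^2 + 98*x*y^2)/(196*x^2*y^2 + 81*x^2 - 126*x*y^2 - 168*x*y + 49*y^4 + 45), Gamma_yxx = (-126*x*y + 54)/(196*x^2*y^2 + 81*x^2 - 126*x*y^2 - 168*x*y + 49*y^4 + 45), Gamma_yxy = (196*x*y^2 - 84*y)/(196*x^2*y^2 + 81*x^2 - 126*x*y^2 - 168*x*y + 49*y^4 + 45), Gamma_yyy = (196*x^2*y - 84*x)/(196*x^2*y^2 + 81*x^2 - 126*x*y^2 - 168*x*y + 49*y^4 + 45)


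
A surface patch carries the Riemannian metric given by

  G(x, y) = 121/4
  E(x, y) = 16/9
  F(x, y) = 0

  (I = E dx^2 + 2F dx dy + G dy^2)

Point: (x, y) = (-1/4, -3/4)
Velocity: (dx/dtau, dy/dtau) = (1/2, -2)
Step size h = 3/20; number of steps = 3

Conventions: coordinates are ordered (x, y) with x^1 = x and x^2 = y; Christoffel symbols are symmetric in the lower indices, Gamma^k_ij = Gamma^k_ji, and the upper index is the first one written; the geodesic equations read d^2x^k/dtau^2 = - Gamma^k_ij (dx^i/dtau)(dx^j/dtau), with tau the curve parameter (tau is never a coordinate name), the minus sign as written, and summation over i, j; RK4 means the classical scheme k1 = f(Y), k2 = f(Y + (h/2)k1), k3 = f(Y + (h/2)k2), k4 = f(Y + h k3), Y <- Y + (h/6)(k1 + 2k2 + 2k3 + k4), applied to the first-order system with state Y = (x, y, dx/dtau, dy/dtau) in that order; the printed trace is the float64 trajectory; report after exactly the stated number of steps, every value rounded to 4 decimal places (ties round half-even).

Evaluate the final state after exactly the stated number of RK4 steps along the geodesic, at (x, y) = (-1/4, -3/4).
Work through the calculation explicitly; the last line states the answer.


f(Y) = (dx/dtau, dy/dtau, -Gamma^x_ij Y'^i Y'^j, -Gamma^y_ij Y'^i Y'^j) with the Gammas evaluated at the stage position; h = 0.150000; intermediate values shown to 6 dp
step 0: x = -0.2500, y = -0.7500, dx/dtau = 0.5000, dy/dtau = -2.0000
step 1:
  k1: at (x, y) = (-0.250000, -0.750000), (dx/dtau, dy/dtau) = (0.500000, -2.000000); Gamma_xxx = 0.000000, Gamma_xxy = 0.000000, Gamma_xyy = 0.000000, Gamma_yxx = 0.000000, Gamma_yxy = 0.000000, Gamma_yyy = 0.000000; k1 = (0.500000, -2.000000, 0.000000, 0.000000)
  k2: at (x, y) = (-0.212500, -0.900000), (dx/dtau, dy/dtau) = (0.500000, -2.000000); Gamma_xxx = 0.000000, Gamma_xxy = 0.000000, Gamma_xyy = 0.000000, Gamma_yxx = 0.000000, Gamma_yxy = 0.000000, Gamma_yyy = 0.000000; k2 = (0.500000, -2.000000, 0.000000, 0.000000)
  k3: at (x, y) = (-0.212500, -0.900000), (dx/dtau, dy/dtau) = (0.500000, -2.000000); Gamma_xxx = 0.000000, Gamma_xxy = 0.000000, Gamma_xyy = 0.000000, Gamma_yxx = 0.000000, Gamma_yxy = 0.000000, Gamma_yyy = 0.000000; k3 = (0.500000, -2.000000, 0.000000, 0.000000)
  k4: at (x, y) = (-0.175000, -1.050000), (dx/dtau, dy/dtau) = (0.500000, -2.000000); Gamma_xxx = 0.000000, Gamma_xxy = 0.000000, Gamma_xyy = 0.000000, Gamma_yxx = 0.000000, Gamma_yxy = 0.000000, Gamma_yyy = 0.000000; k4 = (0.500000, -2.000000, 0.000000, 0.000000)
  Y <- Y + (h/6)(k1 + 2k2 + 2k3 + k4): x = -0.1750, y = -1.0500, dx/dtau = 0.5000, dy/dtau = -2.0000
step 2:
  k1: at (x, y) = (-0.175000, -1.050000), (dx/dtau, dy/dtau) = (0.500000, -2.000000); Gamma_xxx = 0.000000, Gamma_xxy = 0.000000, Gamma_xyy = 0.000000, Gamma_yxx = 0.000000, Gamma_yxy = 0.000000, Gamma_yyy = 0.000000; k1 = (0.500000, -2.000000, 0.000000, 0.000000)
  k2: at (x, y) = (-0.137500, -1.200000), (dx/dtau, dy/dtau) = (0.500000, -2.000000); Gamma_xxx = 0.000000, Gamma_xxy = 0.000000, Gamma_xyy = 0.000000, Gamma_yxx = 0.000000, Gamma_yxy = 0.000000, Gamma_yyy = 0.000000; k2 = (0.500000, -2.000000, 0.000000, 0.000000)
  k3: at (x, y) = (-0.137500, -1.200000), (dx/dtau, dy/dtau) = (0.500000, -2.000000); Gamma_xxx = 0.000000, Gamma_xxy = 0.000000, Gamma_xyy = 0.000000, Gamma_yxx = 0.000000, Gamma_yxy = 0.000000, Gamma_yyy = 0.000000; k3 = (0.500000, -2.000000, 0.000000, 0.000000)
  k4: at (x, y) = (-0.100000, -1.350000), (dx/dtau, dy/dtau) = (0.500000, -2.000000); Gamma_xxx = 0.000000, Gamma_xxy = 0.000000, Gamma_xyy = 0.000000, Gamma_yxx = 0.000000, Gamma_yxy = 0.000000, Gamma_yyy = 0.000000; k4 = (0.500000, -2.000000, 0.000000, 0.000000)
  Y <- Y + (h/6)(k1 + 2k2 + 2k3 + k4): x = -0.1000, y = -1.3500, dx/dtau = 0.5000, dy/dtau = -2.0000
step 3:
  k1: at (x, y) = (-0.100000, -1.350000), (dx/dtau, dy/dtau) = (0.500000, -2.000000); Gamma_xxx = 0.000000, Gamma_xxy = 0.000000, Gamma_xyy = 0.000000, Gamma_yxx = 0.000000, Gamma_yxy = 0.000000, Gamma_yyy = 0.000000; k1 = (0.500000, -2.000000, 0.000000, 0.000000)
  k2: at (x, y) = (-0.062500, -1.500000), (dx/dtau, dy/dtau) = (0.500000, -2.000000); Gamma_xxx = 0.000000, Gamma_xxy = 0.000000, Gamma_xyy = 0.000000, Gamma_yxx = 0.000000, Gamma_yxy = 0.000000, Gamma_yyy = 0.000000; k2 = (0.500000, -2.000000, 0.000000, 0.000000)
  k3: at (x, y) = (-0.062500, -1.500000), (dx/dtau, dy/dtau) = (0.500000, -2.000000); Gamma_xxx = 0.000000, Gamma_xxy = 0.000000, Gamma_xyy = 0.000000, Gamma_yxx = 0.000000, Gamma_yxy = 0.000000, Gamma_yyy = 0.000000; k3 = (0.500000, -2.000000, 0.000000, 0.000000)
  k4: at (x, y) = (-0.025000, -1.650000), (dx/dtau, dy/dtau) = (0.500000, -2.000000); Gamma_xxx = 0.000000, Gamma_xxy = 0.000000, Gamma_xyy = 0.000000, Gamma_yxx = 0.000000, Gamma_yxy = 0.000000, Gamma_yyy = 0.000000; k4 = (0.500000, -2.000000, 0.000000, 0.000000)
  Y <- Y + (h/6)(k1 + 2k2 + 2k3 + k4): x = -0.0250, y = -1.6500, dx/dtau = 0.5000, dy/dtau = -2.0000

Answer: x = -0.0250, y = -1.6500, dx/dtau = 0.5000, dy/dtau = -2.0000
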